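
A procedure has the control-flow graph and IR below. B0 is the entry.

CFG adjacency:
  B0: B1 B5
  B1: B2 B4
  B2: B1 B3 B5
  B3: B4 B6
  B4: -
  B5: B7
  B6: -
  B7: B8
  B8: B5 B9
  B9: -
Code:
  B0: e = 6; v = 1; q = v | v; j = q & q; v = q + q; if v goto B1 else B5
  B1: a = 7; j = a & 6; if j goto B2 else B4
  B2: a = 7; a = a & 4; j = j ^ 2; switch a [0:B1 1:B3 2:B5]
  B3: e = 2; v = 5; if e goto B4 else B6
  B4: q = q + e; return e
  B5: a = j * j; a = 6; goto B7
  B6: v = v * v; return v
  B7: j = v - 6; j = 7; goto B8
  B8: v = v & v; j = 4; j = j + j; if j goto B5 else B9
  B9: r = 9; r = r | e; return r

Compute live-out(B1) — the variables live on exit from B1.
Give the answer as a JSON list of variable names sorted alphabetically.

Answer: ["e", "j", "q", "v"]

Working:
Per-block:
  B0: {e,j,q,v} / ∅
  B1: {a,j} / ∅
  B2: {a,j} / {j}
  B3: {e,v} / ∅
  B4: {q} / {e,q}
  B5: {a} / {j}
  B6: {v} / {v}
  B7: {j} / {v}
  B8: {j,v} / {v}
  B9: {r} / {e}

Live sets:
  live B0: ∅→{e,j,q,v}
  live B1: {e,q,v}→{e,j,q,v}
  live B2: {e,j,q,v}→{e,j,q,v}
  live B3: {q}→{e,q,v}
  live B4: {e,q}→∅
  live B5: {e,j,v}→{e,v}
  live B6: {v}→∅
  live B7: {e,v}→{e,v}
  live B8: {e,v}→{e,j,v}
  live B9: {e}→∅

live-out(B1) = ["e", "j", "q", "v"]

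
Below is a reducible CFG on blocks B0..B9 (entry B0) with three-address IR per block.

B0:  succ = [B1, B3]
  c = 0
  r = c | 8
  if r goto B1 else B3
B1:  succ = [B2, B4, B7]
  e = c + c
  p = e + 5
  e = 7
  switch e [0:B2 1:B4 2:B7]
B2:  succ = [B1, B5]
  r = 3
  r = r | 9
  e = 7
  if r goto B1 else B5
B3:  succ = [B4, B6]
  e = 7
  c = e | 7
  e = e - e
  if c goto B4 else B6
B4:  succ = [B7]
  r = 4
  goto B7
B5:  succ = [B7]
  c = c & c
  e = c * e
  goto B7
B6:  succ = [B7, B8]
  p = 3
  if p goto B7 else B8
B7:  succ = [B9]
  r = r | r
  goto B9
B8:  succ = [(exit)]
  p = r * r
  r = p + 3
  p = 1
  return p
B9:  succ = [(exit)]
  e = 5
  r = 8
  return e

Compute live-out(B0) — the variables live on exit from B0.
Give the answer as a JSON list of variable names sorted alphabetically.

Answer: ["c", "r"]

Analysis:
Block summaries:
  B0: def={c,r} ue=∅
  B1: def={e,p} ue={c}
  B2: def={e,r} ue=∅
  B3: def={c,e} ue=∅
  B4: def={r} ue=∅
  B5: def={c,e} ue={c,e}
  B6: def={p} ue=∅
  B7: def={r} ue={r}
  B8: def={p,r} ue={r}
  B9: def={e,r} ue=∅

Liveness:
  B0: in=∅ out={c,r}
  B1: in={c,r} out={c,r}
  B2: in={c} out={c,e,r}
  B3: in={r} out={r}
  B4: in=∅ out={r}
  B5: in={c,e,r} out={r}
  B6: in={r} out={r}
  B7: in={r} out=∅
  B8: in={r} out=∅
  B9: in=∅ out=∅

live-out(B0) = ["c", "r"]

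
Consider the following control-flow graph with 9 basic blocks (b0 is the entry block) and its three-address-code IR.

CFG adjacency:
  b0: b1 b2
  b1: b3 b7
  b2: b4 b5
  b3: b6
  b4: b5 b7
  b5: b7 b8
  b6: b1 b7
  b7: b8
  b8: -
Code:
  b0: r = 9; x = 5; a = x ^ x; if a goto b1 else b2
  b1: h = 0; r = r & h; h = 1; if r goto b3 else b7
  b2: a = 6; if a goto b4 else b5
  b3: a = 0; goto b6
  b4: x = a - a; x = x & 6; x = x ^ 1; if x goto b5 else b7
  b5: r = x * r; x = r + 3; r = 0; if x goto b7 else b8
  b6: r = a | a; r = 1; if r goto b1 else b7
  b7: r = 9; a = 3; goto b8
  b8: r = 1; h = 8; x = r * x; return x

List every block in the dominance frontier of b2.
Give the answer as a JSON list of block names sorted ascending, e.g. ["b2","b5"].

Answer: ["b7", "b8"]

Analysis:
idom tree: b1←b0 b2←b0 b3←b1 b4←b2 b5←b2 b6←b3 b7←b0 b8←b0
Dom at joins:
  b1: preds {b0,b6}: {b0} ∩ {b0,b1,b3,b6} = {b0}; idom=b0
  b5: preds {b2,b4}: {b0,b2} ∩ {b0,b2,b4} = {b0,b2}; idom=b2
  b7: preds {b1,b4,b5,b6}: {b0,b1} ∩ {b0,b2,b4} ∩ {b0,b2,b5} ∩ {b0,b1,b3,b6} = {b0}; idom=b0
  b8: preds {b5,b7}: {b0,b2,b5} ∩ {b0,b7} = {b0}; idom=b0

Frontier:
  join b1 pred b0: · stop@b0
  join b1 pred b6: b6→b3→b1 stop@b0
  join b5 pred b2: · stop@b2
  join b5 pred b4: b4 stop@b2
  join b7 pred b1: b1 stop@b0
  join b7 pred b4: b4→b2 stop@b0
  join b7 pred b5: b5→b2 stop@b0
  join b7 pred b6: b6→b3→b1 stop@b0
  join b8 pred b5: b5→b2 stop@b0
  join b8 pred b7: b7 stop@b0
  DF(b0)=∅
  DF(b1)={b1,b7}
  DF(b2)={b7,b8}
  DF(b3)={b1,b7}
  DF(b4)={b5,b7}
  DF(b5)={b7,b8}
  DF(b6)={b1,b7}
  DF(b7)={b8}
  DF(b8)=∅

DF(b2) = ["b7", "b8"]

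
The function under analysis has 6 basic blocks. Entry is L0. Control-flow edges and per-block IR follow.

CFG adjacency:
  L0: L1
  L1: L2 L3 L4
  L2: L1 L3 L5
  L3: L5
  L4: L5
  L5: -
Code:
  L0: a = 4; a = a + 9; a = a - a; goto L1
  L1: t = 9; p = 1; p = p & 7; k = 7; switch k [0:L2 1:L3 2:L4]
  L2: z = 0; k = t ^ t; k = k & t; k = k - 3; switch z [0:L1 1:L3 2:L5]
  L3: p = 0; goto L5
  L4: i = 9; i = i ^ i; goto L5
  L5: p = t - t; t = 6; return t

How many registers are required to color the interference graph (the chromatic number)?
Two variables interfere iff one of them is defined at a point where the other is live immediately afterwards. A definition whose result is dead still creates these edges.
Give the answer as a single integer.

Per-block:
  L0 def {a} use ∅
  L1 def {k,p,t} use ∅
  L2 def {k,z} use {t}
  L3 def {p} use ∅
  L4 def {i} use ∅
  L5 def {p,t} use {t}

Live sets:
  live L0: ∅→∅
  live L1: ∅→{t}
  live L2: {t}→{t}
  live L3: {t}→{t}
  live L4: {t}→{t}
  live L5: {t}→∅

Conflict graph:
  a — ∅
  i — {t}
  k — {t,z}
  p — {t}
  t — {i,k,p,z}
  z — {k,t}

Chromatic number:
  clique {k,t,z} ⇒ need ≥ 3
  3-colouring: R0={a,t}  R1={i,k,p}  R2={z}
  χ = 3

Answer: 3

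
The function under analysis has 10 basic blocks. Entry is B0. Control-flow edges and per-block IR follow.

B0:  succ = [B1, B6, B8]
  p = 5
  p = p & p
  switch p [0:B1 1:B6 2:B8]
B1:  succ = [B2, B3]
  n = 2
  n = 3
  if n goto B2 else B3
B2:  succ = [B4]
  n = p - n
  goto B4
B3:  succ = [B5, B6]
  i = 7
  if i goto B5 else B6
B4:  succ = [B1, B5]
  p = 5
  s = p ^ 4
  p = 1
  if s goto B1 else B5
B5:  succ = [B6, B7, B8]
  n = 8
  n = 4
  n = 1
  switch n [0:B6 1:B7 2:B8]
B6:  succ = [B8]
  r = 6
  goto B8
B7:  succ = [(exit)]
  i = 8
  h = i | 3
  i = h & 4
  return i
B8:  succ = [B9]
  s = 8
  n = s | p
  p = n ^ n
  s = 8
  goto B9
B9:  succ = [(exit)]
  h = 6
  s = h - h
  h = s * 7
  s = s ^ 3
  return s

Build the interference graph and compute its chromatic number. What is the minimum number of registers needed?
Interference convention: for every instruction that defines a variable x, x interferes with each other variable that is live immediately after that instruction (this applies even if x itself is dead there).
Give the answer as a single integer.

Block summaries:
  B0: {p} / ∅
  B1: {n} / ∅
  B2: {n} / {n,p}
  B3: {i} / ∅
  B4: {p,s} / ∅
  B5: {n} / ∅
  B6: {r} / ∅
  B7: {h,i} / ∅
  B8: {n,p,s} / {p}
  B9: {h,s} / ∅

Live sets:
  live B0: ∅→{p}
  live B1: {p}→{n,p}
  live B2: {n,p}→∅
  live B3: {p}→{p}
  live B4: ∅→{p}
  live B5: {p}→{p}
  live B6: {p}→{p}
  live B7: ∅→∅
  live B8: {p}→∅
  live B9: ∅→∅

Conflict graph:
  h: {s}
  i: {p}
  n: {p}
  p: {i,n,r,s}
  r: {p}
  s: {h,p}

Chromatic number:
  lower bound: {h,s} mutually conflict ⇒ χ ≥ 2
  2-colouring: r0={h,p}  r1={i,n,r,s}
  χ = 2

Answer: 2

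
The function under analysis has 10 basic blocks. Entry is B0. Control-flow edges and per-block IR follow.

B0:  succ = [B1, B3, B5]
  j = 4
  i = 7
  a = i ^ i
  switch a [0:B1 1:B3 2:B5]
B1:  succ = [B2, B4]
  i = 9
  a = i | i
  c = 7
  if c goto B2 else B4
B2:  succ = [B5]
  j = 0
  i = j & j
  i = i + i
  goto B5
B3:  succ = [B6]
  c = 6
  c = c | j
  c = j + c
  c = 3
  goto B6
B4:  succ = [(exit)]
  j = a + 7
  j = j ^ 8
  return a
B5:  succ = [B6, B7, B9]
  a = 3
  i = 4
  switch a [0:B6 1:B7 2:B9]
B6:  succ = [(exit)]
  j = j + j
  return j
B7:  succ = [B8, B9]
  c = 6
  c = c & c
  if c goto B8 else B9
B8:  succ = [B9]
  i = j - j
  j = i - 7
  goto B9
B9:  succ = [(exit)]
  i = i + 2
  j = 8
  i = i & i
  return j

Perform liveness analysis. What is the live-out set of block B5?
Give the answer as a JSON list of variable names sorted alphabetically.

Answer: ["i", "j"]

Working:
def/use:
  B0: def={a,i,j} ue=∅
  B1: def={a,c,i} ue=∅
  B2: def={i,j} ue=∅
  B3: def={c} ue={j}
  B4: def={j} ue={a}
  B5: def={a,i} ue=∅
  B6: def={j} ue={j}
  B7: def={c} ue=∅
  B8: def={i,j} ue={j}
  B9: def={i,j} ue={i}

Liveness:
  B0 li=∅ lo={j}
  B1 li=∅ lo={a}
  B2 li=∅ lo={j}
  B3 li={j} lo={j}
  B4 li={a} lo=∅
  B5 li={j} lo={i,j}
  B6 li={j} lo=∅
  B7 li={i,j} lo={i,j}
  B8 li={j} lo={i}
  B9 li={i} lo=∅

live-out(B5) = ["i", "j"]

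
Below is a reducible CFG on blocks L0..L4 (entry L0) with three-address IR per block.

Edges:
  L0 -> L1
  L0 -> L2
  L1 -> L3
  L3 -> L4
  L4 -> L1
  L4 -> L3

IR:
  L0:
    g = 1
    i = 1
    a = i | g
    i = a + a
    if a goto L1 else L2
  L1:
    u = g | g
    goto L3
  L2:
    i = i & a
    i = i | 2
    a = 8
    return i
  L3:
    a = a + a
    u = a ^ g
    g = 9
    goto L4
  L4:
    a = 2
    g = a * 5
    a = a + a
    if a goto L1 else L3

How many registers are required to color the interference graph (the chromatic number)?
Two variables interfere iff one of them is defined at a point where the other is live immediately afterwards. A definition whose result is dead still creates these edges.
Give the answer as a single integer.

Per-block:
  L0: def={a,g,i} ue=∅
  L1: def={u} ue={g}
  L2: def={a,i} ue={a,i}
  L3: def={a,g,u} ue={a,g}
  L4: def={a,g} ue=∅

Liveness:
  L0: in=∅ out={a,g,i}
  L1: in={a,g} out={a,g}
  L2: in={a,i} out=∅
  L3: in={a,g} out=∅
  L4: in=∅ out={a,g}

Interfere edges:
  a↔{g,i,u}
  g↔{a,i,u}
  i↔{a,g}
  u↔{a,g}

Registers:
  clique {a,g,i} ⇒ need ≥ 3
  3-colouring: r0={a}  r1={g}  r2={i,u}
  χ = 3

Answer: 3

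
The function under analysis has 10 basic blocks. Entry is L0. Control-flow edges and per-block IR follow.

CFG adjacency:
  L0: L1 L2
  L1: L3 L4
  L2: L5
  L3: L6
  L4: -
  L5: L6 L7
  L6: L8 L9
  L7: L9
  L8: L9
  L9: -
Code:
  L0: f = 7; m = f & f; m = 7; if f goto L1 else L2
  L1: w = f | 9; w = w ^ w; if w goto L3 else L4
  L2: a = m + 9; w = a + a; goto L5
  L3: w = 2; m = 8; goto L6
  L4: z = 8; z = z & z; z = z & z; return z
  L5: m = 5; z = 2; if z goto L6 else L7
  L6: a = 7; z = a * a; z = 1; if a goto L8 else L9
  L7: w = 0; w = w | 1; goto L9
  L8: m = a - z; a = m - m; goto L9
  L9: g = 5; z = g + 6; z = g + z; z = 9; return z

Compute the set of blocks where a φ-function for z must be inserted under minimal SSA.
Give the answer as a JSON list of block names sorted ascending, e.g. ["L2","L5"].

Answer: ["L6", "L9"]

Analysis:
idom tree: L1←L0 L2←L0 L3←L1 L4←L1 L5←L2 L6←L0 L7←L5 L8←L6 L9←L0
Dom at joins:
  L6: preds {L3,L5}: {L0,L1,L3} ∩ {L0,L2,L5} = {L0}; idom=L0
  L9: preds {L6,L7,L8}: {L0,L6} ∩ {L0,L2,L5,L7} ∩ {L0,L6,L8} = {L0}; idom=L0

Frontier:
  join L6 pred L3: L3→L1 stop@L0
  join L6 pred L5: L5→L2 stop@L0
  join L9 pred L6: L6 stop@L0
  join L9 pred L7: L7→L5→L2 stop@L0
  join L9 pred L8: L8→L6 stop@L0
  L0 → ∅
  L1 → {L6}
  L2 → {L6,L9}
  L3 → {L6}
  L4 → ∅
  L5 → {L6,L9}
  L6 → {L9}
  L7 → {L9}
  L8 → {L9}
  L9 → ∅

φ for z: defs {L4,L5,L6,L9}
  DF⁺ = {L6,L9}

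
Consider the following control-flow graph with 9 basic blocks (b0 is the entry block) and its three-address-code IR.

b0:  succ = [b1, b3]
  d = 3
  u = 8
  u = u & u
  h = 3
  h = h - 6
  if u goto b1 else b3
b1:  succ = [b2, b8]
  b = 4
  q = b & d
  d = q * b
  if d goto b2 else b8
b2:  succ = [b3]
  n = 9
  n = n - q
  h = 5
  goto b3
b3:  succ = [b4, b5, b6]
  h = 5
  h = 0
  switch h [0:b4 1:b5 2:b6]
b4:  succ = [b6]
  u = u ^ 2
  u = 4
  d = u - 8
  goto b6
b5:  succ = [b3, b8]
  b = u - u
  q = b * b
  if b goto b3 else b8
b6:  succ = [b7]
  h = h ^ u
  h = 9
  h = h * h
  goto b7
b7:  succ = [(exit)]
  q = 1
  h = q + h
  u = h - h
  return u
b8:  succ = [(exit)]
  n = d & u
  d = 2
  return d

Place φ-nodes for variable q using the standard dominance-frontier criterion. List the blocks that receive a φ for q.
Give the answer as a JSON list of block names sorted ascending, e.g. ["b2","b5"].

idom tree: b1←b0 b2←b1 b3←b0 b4←b3 b5←b3 b6←b3 b7←b6 b8←b0
Join-block Dom:
  b3: preds {b0,b2,b5}: {b0} ∩ {b0,b1,b2} ∩ {b0,b3,b5} = {b0}; idom=b0
  b6: preds {b3,b4}: {b0,b3} ∩ {b0,b3,b4} = {b0,b3}; idom=b3
  b8: preds {b1,b5}: {b0,b1} ∩ {b0,b3,b5} = {b0}; idom=b0

Frontier:
  b3←b0: walk · to b0
  b3←b2: walk b2→b1 to b0
  b3←b5: walk b5→b3 to b0
  b6←b3: walk · to b3
  b6←b4: walk b4 to b3
  b8←b1: walk b1 to b0
  b8←b5: walk b5→b3 to b0
  DF(b0)=∅
  DF(b1)={b3,b8}
  DF(b2)={b3}
  DF(b3)={b3,b8}
  DF(b4)={b6}
  DF(b5)={b3,b8}
  DF(b6)=∅
  DF(b7)=∅
  DF(b8)=∅

φ for q: defs {b1,b5,b7}
  DF⁺ = {b3,b8}

Answer: ["b3", "b8"]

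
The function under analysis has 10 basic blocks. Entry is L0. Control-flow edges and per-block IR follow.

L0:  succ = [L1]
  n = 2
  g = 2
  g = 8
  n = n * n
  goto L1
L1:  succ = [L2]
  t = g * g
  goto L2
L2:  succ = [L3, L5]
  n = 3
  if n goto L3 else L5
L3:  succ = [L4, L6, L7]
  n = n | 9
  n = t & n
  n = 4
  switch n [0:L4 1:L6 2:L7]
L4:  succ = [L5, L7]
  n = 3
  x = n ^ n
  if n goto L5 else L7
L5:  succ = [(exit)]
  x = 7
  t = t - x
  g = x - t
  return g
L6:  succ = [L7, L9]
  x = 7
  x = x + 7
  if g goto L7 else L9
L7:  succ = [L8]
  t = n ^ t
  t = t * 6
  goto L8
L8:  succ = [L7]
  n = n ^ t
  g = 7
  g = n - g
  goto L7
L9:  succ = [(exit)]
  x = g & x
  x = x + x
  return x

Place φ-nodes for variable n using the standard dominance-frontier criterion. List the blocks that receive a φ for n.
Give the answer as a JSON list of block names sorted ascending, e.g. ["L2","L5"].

Answer: ["L5", "L7"]

Analysis:
idom tree: L1←L0 L2←L1 L3←L2 L4←L3 L5←L2 L6←L3 L7←L3 L8←L7 L9←L6
Dom∩ at merges:
  L5: preds {L2,L4}: {L0,L1,L2} ∩ {L0,L1,L2,L3,L4} = {L0,L1,L2}; idom=L2
  L7: preds {L3,L4,L6,L8}: {L0,L1,L2,L3} ∩ {L0,L1,L2,L3,L4} ∩ {L0,L1,L2,L3,L6} ∩ {L0,L1,L2,L3,L7,L8} = {L0,L1,L2,L3}; idom=L3

Frontier:
  L5←L2: walk · to L2
  L5←L4: walk L4→L3 to L2
  L7←L3: walk · to L3
  L7←L4: walk L4 to L3
  L7←L6: walk L6 to L3
  L7←L8: walk L8→L7 to L3
  L0 → ∅
  L1 → ∅
  L2 → ∅
  L3 → {L5}
  L4 → {L5,L7}
  L5 → ∅
  L6 → {L7}
  L7 → {L7}
  L8 → {L7}
  L9 → ∅

φ for n: defs {L0,L2,L3,L4,L8}
  DF⁺ = {L5,L7}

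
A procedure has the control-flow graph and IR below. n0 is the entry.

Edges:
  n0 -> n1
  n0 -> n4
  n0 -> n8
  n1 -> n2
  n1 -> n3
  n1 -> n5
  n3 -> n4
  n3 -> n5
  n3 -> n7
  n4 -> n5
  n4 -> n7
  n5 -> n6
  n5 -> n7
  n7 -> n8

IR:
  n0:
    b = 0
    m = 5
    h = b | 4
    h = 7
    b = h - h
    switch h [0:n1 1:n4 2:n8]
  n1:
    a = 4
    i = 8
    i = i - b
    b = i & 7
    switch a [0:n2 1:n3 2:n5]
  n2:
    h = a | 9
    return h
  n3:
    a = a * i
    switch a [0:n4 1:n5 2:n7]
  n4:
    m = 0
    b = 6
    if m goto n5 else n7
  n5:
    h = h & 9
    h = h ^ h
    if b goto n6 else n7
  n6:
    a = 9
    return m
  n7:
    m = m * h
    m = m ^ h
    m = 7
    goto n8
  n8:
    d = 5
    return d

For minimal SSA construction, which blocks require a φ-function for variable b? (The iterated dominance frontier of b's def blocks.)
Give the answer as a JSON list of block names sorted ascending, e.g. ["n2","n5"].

Answer: ["n4", "n5", "n7", "n8"]

Working:
idom tree: n1←n0 n2←n1 n3←n1 n4←n0 n5←n0 n6←n5 n7←n0 n8←n0
Dom∩ at merges:
  n4: preds {n0,n3}: {n0} ∩ {n0,n1,n3} = {n0}; idom=n0
  n5: preds {n1,n3,n4}: {n0,n1} ∩ {n0,n1,n3} ∩ {n0,n4} = {n0}; idom=n0
  n7: preds {n3,n4,n5}: {n0,n1,n3} ∩ {n0,n4} ∩ {n0,n5} = {n0}; idom=n0
  n8: preds {n0,n7}: {n0} ∩ {n0,n7} = {n0}; idom=n0

Frontier:
  join n4 pred n0: · stop@n0
  join n4 pred n3: n3→n1 stop@n0
  join n5 pred n1: n1 stop@n0
  join n5 pred n3: n3→n1 stop@n0
  join n5 pred n4: n4 stop@n0
  join n7 pred n3: n3→n1 stop@n0
  join n7 pred n4: n4 stop@n0
  join n7 pred n5: n5 stop@n0
  join n8 pred n0: · stop@n0
  join n8 pred n7: n7 stop@n0
  DF(n0)=∅
  DF(n1)={n4,n5,n7}
  DF(n2)=∅
  DF(n3)={n4,n5,n7}
  DF(n4)={n5,n7}
  DF(n5)={n7}
  DF(n6)=∅
  DF(n7)={n8}
  DF(n8)=∅

φ for b: defs {n0,n1,n4}
  DF⁺ = {n4,n5,n7,n8}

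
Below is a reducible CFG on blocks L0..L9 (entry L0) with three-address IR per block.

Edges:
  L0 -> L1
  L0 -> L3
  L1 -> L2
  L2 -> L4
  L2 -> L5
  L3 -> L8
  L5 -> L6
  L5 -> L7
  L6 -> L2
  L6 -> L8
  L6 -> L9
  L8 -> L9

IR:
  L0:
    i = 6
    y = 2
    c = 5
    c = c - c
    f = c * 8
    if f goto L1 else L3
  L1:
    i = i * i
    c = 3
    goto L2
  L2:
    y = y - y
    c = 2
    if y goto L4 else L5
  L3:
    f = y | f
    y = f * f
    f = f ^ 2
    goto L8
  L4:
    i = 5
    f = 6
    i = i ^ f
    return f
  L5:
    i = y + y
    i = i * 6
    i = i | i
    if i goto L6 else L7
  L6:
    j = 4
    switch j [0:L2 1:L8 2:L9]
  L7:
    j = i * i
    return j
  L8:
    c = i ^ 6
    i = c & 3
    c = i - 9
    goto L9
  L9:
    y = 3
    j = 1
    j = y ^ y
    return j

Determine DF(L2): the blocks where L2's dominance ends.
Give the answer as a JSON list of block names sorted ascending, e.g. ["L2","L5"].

Answer: ["L2", "L8", "L9"]

Analysis:
idom tree: L1←L0 L2←L1 L3←L0 L4←L2 L5←L2 L6←L5 L7←L5 L8←L0 L9←L0
Dom at joins:
  L2: preds {L1,L6}: {L0,L1} ∩ {L0,L1,L2,L5,L6} = {L0,L1}; idom=L1
  L8: preds {L3,L6}: {L0,L3} ∩ {L0,L1,L2,L5,L6} = {L0}; idom=L0
  L9: preds {L6,L8}: {L0,L1,L2,L5,L6} ∩ {L0,L8} = {L0}; idom=L0

Frontier:
  L2←L1: walk · to L1
  L2←L6: walk L6→L5→L2 to L1
  L8←L3: walk L3 to L0
  L8←L6: walk L6→L5→L2→L1 to L0
  L9←L6: walk L6→L5→L2→L1 to L0
  L9←L8: walk L8 to L0
  L0 → ∅
  L1 → {L8,L9}
  L2 → {L2,L8,L9}
  L3 → {L8}
  L4 → ∅
  L5 → {L2,L8,L9}
  L6 → {L2,L8,L9}
  L7 → ∅
  L8 → {L9}
  L9 → ∅

DF(L2) = ["L2", "L8", "L9"]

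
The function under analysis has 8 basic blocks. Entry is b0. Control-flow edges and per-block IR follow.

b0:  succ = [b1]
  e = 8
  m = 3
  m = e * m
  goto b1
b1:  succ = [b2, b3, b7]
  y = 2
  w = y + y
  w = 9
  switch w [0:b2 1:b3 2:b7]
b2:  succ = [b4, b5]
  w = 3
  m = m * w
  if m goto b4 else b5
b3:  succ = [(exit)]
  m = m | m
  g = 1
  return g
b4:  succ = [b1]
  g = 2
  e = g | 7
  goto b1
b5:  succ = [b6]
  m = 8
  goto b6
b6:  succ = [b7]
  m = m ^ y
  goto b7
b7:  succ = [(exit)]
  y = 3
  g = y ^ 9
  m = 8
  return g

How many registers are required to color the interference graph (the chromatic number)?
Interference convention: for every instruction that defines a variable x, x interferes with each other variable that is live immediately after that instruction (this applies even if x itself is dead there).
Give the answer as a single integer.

Answer: 3

Derivation:
Per-block:
  b0 def {e,m} use ∅
  b1 def {w,y} use ∅
  b2 def {m,w} use {m}
  b3 def {g,m} use {m}
  b4 def {e,g} use ∅
  b5 def {m} use ∅
  b6 def {m} use {m,y}
  b7 def {g,m,y} use ∅

Live sets:
  b0: in=∅ out={m}
  b1: in={m} out={m,y}
  b2: in={m,y} out={m,y}
  b3: in={m} out=∅
  b4: in={m} out={m}
  b5: in={y} out={m,y}
  b6: in={m,y} out=∅
  b7: in=∅ out=∅

Interfere edges:
  e↔{m}
  g↔{m}
  m↔{e,g,w,y}
  w↔{m,y}
  y↔{m,w}

Registers:
  clique {m,w,y} ⇒ need ≥ 3
  assign e→r1 g→r1 m→r0 w→r1 y→r2 — no edge inside a register ⇒ χ ≤ 3
  χ = 3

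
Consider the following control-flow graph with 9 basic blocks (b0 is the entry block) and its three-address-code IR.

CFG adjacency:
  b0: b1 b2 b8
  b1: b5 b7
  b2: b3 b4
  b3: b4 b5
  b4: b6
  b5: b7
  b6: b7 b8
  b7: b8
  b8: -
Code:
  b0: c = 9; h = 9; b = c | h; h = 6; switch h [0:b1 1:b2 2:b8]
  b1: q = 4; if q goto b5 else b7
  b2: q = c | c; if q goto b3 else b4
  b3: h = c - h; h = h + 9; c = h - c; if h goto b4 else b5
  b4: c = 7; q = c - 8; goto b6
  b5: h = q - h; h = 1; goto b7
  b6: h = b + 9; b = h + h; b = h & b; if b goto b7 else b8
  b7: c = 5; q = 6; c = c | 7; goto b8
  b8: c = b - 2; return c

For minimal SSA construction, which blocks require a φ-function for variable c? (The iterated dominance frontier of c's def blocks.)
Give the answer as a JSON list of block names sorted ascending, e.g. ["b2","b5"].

Answer: ["b4", "b5", "b7", "b8"]

Derivation:
idom tree: b1←b0 b2←b0 b3←b2 b4←b2 b5←b0 b6←b4 b7←b0 b8←b0
Dom at joins:
  b4: preds {b2,b3}: {b0,b2} ∩ {b0,b2,b3} = {b0,b2}; idom=b2
  b5: preds {b1,b3}: {b0,b1} ∩ {b0,b2,b3} = {b0}; idom=b0
  b7: preds {b1,b5,b6}: {b0,b1} ∩ {b0,b5} ∩ {b0,b2,b4,b6} = {b0}; idom=b0
  b8: preds {b0,b6,b7}: {b0} ∩ {b0,b2,b4,b6} ∩ {b0,b7} = {b0}; idom=b0

DF walk-up:
  join b4 pred b2: · stop@b2
  join b4 pred b3: b3 stop@b2
  join b5 pred b1: b1 stop@b0
  join b5 pred b3: b3→b2 stop@b0
  join b7 pred b1: b1 stop@b0
  join b7 pred b5: b5 stop@b0
  join b7 pred b6: b6→b4→b2 stop@b0
  join b8 pred b0: · stop@b0
  join b8 pred b6: b6→b4→b2 stop@b0
  join b8 pred b7: b7 stop@b0
  DF(b0)=∅
  DF(b1)={b5,b7}
  DF(b2)={b5,b7,b8}
  DF(b3)={b4,b5}
  DF(b4)={b7,b8}
  DF(b5)={b7}
  DF(b6)={b7,b8}
  DF(b7)={b8}
  DF(b8)=∅

φ for c: defs {b0,b3,b4,b7,b8}
  DF⁺ = {b4,b5,b7,b8}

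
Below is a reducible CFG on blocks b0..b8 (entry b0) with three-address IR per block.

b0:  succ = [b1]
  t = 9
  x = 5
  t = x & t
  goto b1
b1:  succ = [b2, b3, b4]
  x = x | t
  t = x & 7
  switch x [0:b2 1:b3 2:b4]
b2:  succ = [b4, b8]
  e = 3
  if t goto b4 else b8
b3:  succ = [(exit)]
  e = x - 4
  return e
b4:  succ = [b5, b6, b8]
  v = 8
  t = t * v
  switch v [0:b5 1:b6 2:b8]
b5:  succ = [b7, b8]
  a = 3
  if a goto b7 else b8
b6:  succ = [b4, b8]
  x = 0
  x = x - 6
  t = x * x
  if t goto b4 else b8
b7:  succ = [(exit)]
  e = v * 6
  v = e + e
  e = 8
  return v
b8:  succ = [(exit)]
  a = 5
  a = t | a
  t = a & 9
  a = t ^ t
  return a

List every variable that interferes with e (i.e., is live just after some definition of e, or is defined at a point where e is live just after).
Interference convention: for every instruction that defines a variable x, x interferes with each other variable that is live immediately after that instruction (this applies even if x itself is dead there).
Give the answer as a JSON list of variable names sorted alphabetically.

Per-block:
  b0: def={t,x} ue=∅
  b1: def={t,x} ue={t,x}
  b2: def={e} ue={t}
  b3: def={e} ue={x}
  b4: def={t,v} ue={t}
  b5: def={a} ue=∅
  b6: def={t,x} ue=∅
  b7: def={e,v} ue={v}
  b8: def={a,t} ue={t}

Backward fixpoint:
  b0: in=∅ out={t,x}
  b1: in={t,x} out={t,x}
  b2: in={t} out={t}
  b3: in={x} out=∅
  b4: in={t} out={t,v}
  b5: in={t,v} out={t,v}
  b6: in=∅ out={t}
  b7: in={v} out=∅
  b8: in={t} out=∅

Interference:
  a↔{t,v}
  e↔{t,v}
  t↔{a,e,v,x}
  v↔{a,e,t}
  x↔{t}

N(e) = ["t", "v"]

Answer: ["t", "v"]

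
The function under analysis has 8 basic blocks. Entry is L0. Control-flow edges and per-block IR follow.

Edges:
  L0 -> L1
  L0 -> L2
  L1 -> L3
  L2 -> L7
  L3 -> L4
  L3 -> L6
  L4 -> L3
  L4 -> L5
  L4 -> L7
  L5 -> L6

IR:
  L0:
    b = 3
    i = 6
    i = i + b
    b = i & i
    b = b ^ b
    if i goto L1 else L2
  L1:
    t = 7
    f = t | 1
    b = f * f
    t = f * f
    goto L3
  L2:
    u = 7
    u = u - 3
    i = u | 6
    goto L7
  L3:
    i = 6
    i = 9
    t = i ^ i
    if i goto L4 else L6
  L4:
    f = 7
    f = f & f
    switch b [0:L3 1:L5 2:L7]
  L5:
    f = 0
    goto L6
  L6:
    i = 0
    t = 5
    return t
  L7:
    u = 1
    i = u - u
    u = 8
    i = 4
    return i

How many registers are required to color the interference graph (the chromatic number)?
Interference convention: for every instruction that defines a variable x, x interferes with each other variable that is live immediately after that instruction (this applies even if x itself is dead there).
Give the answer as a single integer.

Answer: 3

Analysis:
def/use:
  L0 def {b,i} use ∅
  L1 def {b,f,t} use ∅
  L2 def {i,u} use ∅
  L3 def {i,t} use ∅
  L4 def {f} use {b}
  L5 def {f} use ∅
  L6 def {i,t} use ∅
  L7 def {i,u} use ∅

Backward fixpoint:
  L0 li=∅ lo=∅
  L1 li=∅ lo={b}
  L2 li=∅ lo=∅
  L3 li={b} lo={b}
  L4 li={b} lo={b}
  L5 li=∅ lo=∅
  L6 li=∅ lo=∅
  L7 li=∅ lo=∅

Interfere edges:
  b↔{f,i,t}
  f↔{b}
  i↔{b,t}
  t↔{b,i}
  u↔∅

Colouring:
  lower bound: {b,i,t} mutually conflict ⇒ χ ≥ 3
  3-colouring: r0={b,u}  r1={f,i}  r2={t}
  χ = 3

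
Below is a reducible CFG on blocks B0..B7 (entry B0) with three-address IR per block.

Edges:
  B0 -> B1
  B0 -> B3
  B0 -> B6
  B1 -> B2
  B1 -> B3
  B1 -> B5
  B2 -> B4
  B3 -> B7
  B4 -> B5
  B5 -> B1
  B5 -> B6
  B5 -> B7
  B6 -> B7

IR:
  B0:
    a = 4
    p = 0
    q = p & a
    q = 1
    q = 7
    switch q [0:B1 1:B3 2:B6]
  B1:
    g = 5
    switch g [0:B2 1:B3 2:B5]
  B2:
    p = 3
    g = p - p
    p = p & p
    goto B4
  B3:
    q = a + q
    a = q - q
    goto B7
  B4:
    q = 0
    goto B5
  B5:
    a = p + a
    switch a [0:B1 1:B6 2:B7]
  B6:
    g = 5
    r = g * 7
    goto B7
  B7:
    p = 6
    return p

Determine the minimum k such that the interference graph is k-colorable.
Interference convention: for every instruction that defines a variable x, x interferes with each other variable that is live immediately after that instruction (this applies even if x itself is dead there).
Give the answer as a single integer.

def/use:
  B0: {a,p,q} / ∅
  B1: {g} / ∅
  B2: {g,p} / ∅
  B3: {a,q} / {a,q}
  B4: {q} / ∅
  B5: {a} / {a,p}
  B6: {g,r} / ∅
  B7: {p} / ∅

Liveness:
  live B0: ∅→{a,p,q}
  live B1: {a,p,q}→{a,p,q}
  live B2: {a}→{a,p}
  live B3: {a,q}→∅
  live B4: {a,p}→{a,p,q}
  live B5: {a,p,q}→{a,p,q}
  live B6: ∅→∅
  live B7: ∅→∅

Conflict graph:
  a: {g,p,q}
  g: {a,p,q}
  p: {a,g,q}
  q: {a,g,p}
  r: ∅

Chromatic number:
  lower bound: {a,g,p,q} mutually conflict ⇒ χ ≥ 4
  assign a→c0 g→c1 p→c2 q→c3 r→c0 — no edge inside a register ⇒ χ ≤ 4
  χ = 4

Answer: 4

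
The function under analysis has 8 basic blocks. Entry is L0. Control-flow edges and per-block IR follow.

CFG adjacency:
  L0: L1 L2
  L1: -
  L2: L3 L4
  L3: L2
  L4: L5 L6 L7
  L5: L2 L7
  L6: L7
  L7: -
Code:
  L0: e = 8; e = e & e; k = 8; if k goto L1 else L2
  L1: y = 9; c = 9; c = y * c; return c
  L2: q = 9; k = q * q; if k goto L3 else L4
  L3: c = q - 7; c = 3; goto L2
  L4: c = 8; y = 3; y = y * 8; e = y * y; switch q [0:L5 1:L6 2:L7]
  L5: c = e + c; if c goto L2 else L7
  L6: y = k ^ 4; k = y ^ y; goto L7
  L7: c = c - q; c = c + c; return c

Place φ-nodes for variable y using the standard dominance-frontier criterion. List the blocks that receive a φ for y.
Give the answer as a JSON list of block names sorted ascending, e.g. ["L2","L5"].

Answer: ["L2", "L7"]

Derivation:
idom tree: L1←L0 L2←L0 L3←L2 L4←L2 L5←L4 L6←L4 L7←L4
Dom∩ at merges:
  L2: preds {L0,L3,L5}: {L0} ∩ {L0,L2,L3} ∩ {L0,L2,L4,L5} = {L0}; idom=L0
  L7: preds {L4,L5,L6}: {L0,L2,L4} ∩ {L0,L2,L4,L5} ∩ {L0,L2,L4,L6} = {L0,L2,L4}; idom=L4

DF derivation:
  join L2 pred L0: · stop@L0
  join L2 pred L3: L3→L2 stop@L0
  join L2 pred L5: L5→L4→L2 stop@L0
  join L7 pred L4: · stop@L4
  join L7 pred L5: L5 stop@L4
  join L7 pred L6: L6 stop@L4
  L0: DF=∅
  L1: DF=∅
  L2: DF={L2}
  L3: DF={L2}
  L4: DF={L2}
  L5: DF={L2,L7}
  L6: DF={L7}
  L7: DF=∅

φ for y: defs {L1,L4,L6}
  DF⁺ = {L2,L7}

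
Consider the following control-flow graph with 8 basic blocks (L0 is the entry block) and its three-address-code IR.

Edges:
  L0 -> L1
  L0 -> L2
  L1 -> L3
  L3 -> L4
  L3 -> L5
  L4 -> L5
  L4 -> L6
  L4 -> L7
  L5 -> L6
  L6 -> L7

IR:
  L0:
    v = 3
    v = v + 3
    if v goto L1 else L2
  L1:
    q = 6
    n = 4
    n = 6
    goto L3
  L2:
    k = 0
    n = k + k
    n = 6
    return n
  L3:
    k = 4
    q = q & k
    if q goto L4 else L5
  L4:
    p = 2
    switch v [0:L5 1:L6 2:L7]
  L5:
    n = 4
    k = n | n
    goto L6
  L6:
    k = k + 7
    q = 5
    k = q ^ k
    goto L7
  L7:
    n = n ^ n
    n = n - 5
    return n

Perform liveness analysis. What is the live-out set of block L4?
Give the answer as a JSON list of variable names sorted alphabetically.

Answer: ["k", "n"]

Analysis:
Block summaries:
  L0 def {v} use ∅
  L1 def {n,q} use ∅
  L2 def {k,n} use ∅
  L3 def {k,q} use {q}
  L4 def {p} use {v}
  L5 def {k,n} use ∅
  L6 def {k,q} use {k}
  L7 def {n} use {n}

Backward fixpoint:
  L0: in=∅ out={v}
  L1: in={v} out={n,q,v}
  L2: in=∅ out=∅
  L3: in={n,q,v} out={k,n,v}
  L4: in={k,n,v} out={k,n}
  L5: in=∅ out={k,n}
  L6: in={k,n} out={n}
  L7: in={n} out=∅

live-out(L4) = ["k", "n"]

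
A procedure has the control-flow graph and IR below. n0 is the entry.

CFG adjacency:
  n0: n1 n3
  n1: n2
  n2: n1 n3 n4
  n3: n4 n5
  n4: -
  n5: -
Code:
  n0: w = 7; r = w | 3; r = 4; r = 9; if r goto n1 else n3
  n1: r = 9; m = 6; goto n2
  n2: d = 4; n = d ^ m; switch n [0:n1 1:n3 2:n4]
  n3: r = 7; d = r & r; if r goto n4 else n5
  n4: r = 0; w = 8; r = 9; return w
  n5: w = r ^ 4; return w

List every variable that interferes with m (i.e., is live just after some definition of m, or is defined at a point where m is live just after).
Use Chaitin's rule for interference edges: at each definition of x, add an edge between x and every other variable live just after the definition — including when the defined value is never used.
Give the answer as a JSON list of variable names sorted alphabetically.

Answer: ["d"]

Analysis:
Block summaries:
  n0 def {r,w} use ∅
  n1 def {m,r} use ∅
  n2 def {d,n} use {m}
  n3 def {d,r} use ∅
  n4 def {r,w} use ∅
  n5 def {w} use {r}

Live sets:
  n0 li=∅ lo=∅
  n1 li=∅ lo={m}
  n2 li={m} lo=∅
  n3 li=∅ lo={r}
  n4 li=∅ lo=∅
  n5 li={r} lo=∅

Conflict graph:
  d — {m,r}
  m — {d}
  n — ∅
  r — {d,w}
  w — {r}

N(m) = ["d"]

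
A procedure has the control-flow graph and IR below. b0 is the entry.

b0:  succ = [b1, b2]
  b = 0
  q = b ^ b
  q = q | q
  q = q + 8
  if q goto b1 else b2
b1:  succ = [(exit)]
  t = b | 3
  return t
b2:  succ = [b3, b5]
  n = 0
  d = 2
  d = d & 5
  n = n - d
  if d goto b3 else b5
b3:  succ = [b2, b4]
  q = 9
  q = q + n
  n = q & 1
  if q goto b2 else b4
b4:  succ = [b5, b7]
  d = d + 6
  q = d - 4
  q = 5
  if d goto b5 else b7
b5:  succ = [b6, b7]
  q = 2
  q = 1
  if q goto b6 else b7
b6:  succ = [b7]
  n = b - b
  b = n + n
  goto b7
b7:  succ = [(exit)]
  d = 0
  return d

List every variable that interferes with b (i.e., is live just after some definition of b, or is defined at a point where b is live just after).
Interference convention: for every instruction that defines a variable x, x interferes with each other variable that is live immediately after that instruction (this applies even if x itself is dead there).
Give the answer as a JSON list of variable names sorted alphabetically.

Answer: ["d", "n", "q"]

Derivation:
def/use:
  b0: def={b,q} ue=∅
  b1: def={t} ue={b}
  b2: def={d,n} ue=∅
  b3: def={n,q} ue={n}
  b4: def={d,q} ue={d}
  b5: def={q} ue=∅
  b6: def={b,n} ue={b}
  b7: def={d} ue=∅

Liveness:
  live b0: ∅→{b}
  live b1: {b}→∅
  live b2: {b}→{b,d,n}
  live b3: {b,d,n}→{b,d}
  live b4: {b,d}→{b}
  live b5: {b}→{b}
  live b6: {b}→∅
  live b7: ∅→∅

Conflict graph:
  b↔{d,n,q}
  d↔{b,n,q}
  n↔{b,d,q}
  q↔{b,d,n}
  t↔∅

N(b) = ["d", "n", "q"]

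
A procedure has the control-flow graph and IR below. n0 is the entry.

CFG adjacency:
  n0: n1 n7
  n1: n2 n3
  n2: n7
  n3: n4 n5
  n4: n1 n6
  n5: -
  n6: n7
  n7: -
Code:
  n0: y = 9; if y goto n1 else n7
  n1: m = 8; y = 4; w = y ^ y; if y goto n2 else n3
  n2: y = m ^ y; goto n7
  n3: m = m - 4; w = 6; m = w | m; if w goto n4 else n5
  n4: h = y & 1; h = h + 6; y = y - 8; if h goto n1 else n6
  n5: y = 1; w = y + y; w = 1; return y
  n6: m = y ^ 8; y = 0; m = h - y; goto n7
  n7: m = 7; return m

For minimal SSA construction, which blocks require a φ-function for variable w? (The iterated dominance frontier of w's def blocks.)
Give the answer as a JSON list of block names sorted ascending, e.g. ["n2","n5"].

Answer: ["n1", "n7"]

Analysis:
idom tree: n1←n0 n2←n1 n3←n1 n4←n3 n5←n3 n6←n4 n7←n0
Join-block Dom:
  n1: preds {n0,n4}: {n0} ∩ {n0,n1,n3,n4} = {n0}; idom=n0
  n7: preds {n0,n2,n6}: {n0} ∩ {n0,n1,n2} ∩ {n0,n1,n3,n4,n6} = {n0}; idom=n0

Frontier:
  join n1 pred n0: · stop@n0
  join n1 pred n4: n4→n3→n1 stop@n0
  join n7 pred n0: · stop@n0
  join n7 pred n2: n2→n1 stop@n0
  join n7 pred n6: n6→n4→n3→n1 stop@n0
  n0 → ∅
  n1 → {n1,n7}
  n2 → {n7}
  n3 → {n1,n7}
  n4 → {n1,n7}
  n5 → ∅
  n6 → {n7}
  n7 → ∅

φ for w: defs {n1,n3,n5}
  DF⁺ = {n1,n7}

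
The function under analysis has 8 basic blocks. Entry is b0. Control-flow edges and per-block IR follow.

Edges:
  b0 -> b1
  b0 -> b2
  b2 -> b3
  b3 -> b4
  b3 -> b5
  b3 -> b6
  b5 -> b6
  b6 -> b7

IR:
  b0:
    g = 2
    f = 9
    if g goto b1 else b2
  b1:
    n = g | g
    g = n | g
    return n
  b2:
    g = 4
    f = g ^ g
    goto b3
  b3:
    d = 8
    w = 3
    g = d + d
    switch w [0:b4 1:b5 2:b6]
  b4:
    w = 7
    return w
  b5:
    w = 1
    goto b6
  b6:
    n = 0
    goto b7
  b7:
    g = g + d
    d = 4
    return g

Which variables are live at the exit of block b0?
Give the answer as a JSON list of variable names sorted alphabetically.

def/use:
  b0: {f,g} / ∅
  b1: {g,n} / {g}
  b2: {f,g} / ∅
  b3: {d,g,w} / ∅
  b4: {w} / ∅
  b5: {w} / ∅
  b6: {n} / ∅
  b7: {d,g} / {d,g}

Live sets:
  b0 li=∅ lo={g}
  b1 li={g} lo=∅
  b2 li=∅ lo=∅
  b3 li=∅ lo={d,g}
  b4 li=∅ lo=∅
  b5 li={d,g} lo={d,g}
  b6 li={d,g} lo={d,g}
  b7 li={d,g} lo=∅

live-out(b0) = ["g"]

Answer: ["g"]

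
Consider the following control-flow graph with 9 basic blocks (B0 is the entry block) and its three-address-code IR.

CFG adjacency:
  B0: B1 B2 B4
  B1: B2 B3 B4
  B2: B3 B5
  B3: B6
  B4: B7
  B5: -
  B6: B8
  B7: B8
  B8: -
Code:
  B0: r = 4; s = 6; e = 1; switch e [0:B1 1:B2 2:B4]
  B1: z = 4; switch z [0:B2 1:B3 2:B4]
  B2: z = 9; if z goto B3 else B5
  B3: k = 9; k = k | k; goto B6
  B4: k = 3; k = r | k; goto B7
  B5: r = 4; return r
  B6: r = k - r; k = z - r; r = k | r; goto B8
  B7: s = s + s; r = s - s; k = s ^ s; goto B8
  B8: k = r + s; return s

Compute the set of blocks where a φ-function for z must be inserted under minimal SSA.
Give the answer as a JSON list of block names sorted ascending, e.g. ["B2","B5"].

idom tree: B1←B0 B2←B0 B3←B0 B4←B0 B5←B2 B6←B3 B7←B4 B8←B0
Dom∩ at merges:
  B2: preds {B0,B1}: {B0} ∩ {B0,B1} = {B0}; idom=B0
  B3: preds {B1,B2}: {B0,B1} ∩ {B0,B2} = {B0}; idom=B0
  B4: preds {B0,B1}: {B0} ∩ {B0,B1} = {B0}; idom=B0
  B8: preds {B6,B7}: {B0,B3,B6} ∩ {B0,B4,B7} = {B0}; idom=B0

DF walk-up:
  join B2 pred B0: · stop@B0
  join B2 pred B1: B1 stop@B0
  join B3 pred B1: B1 stop@B0
  join B3 pred B2: B2 stop@B0
  join B4 pred B0: · stop@B0
  join B4 pred B1: B1 stop@B0
  join B8 pred B6: B6→B3 stop@B0
  join B8 pred B7: B7→B4 stop@B0
  B0: DF=∅
  B1: DF={B2,B3,B4}
  B2: DF={B3}
  B3: DF={B8}
  B4: DF={B8}
  B5: DF=∅
  B6: DF={B8}
  B7: DF={B8}
  B8: DF=∅

φ for z: defs {B1,B2}
  DF⁺ = {B2,B3,B4,B8}

Answer: ["B2", "B3", "B4", "B8"]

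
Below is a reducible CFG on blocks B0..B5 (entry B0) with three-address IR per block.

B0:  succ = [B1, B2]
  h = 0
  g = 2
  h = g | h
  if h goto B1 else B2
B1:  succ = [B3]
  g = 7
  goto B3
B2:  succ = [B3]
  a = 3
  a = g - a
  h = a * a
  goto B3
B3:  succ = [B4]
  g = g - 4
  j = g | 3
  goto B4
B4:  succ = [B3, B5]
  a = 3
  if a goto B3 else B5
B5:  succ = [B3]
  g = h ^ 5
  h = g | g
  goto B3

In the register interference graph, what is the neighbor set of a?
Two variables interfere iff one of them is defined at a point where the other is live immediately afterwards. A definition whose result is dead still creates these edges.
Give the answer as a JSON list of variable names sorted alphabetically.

Answer: ["g", "h"]

Working:
def/use:
  B0 def {g,h} use ∅
  B1 def {g} use ∅
  B2 def {a,h} use {g}
  B3 def {g,j} use {g}
  B4 def {a} use ∅
  B5 def {g,h} use {h}

Backward fixpoint:
  B0: in=∅ out={g,h}
  B1: in={h} out={g,h}
  B2: in={g} out={g,h}
  B3: in={g,h} out={g,h}
  B4: in={g,h} out={g,h}
  B5: in={h} out={g,h}

Interference:
  a↔{g,h}
  g↔{a,h,j}
  h↔{a,g,j}
  j↔{g,h}

N(a) = ["g", "h"]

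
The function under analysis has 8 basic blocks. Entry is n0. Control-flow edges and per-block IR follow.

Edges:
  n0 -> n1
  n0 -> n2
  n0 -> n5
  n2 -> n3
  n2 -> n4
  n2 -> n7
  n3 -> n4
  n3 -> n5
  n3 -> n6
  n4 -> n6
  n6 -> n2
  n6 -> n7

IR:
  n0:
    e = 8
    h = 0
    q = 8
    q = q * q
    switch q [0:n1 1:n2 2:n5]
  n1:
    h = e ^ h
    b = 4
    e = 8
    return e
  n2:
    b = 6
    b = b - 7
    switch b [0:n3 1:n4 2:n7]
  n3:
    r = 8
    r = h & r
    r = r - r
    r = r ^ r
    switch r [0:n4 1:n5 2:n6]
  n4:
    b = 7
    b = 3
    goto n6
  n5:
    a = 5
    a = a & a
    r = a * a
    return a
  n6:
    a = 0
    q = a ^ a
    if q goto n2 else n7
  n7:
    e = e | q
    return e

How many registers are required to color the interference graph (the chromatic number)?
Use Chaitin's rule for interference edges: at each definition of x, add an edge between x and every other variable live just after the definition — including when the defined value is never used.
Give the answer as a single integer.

Answer: 4

Working:
Block summaries:
  n0 def {e,h,q} use ∅
  n1 def {b,e,h} use {e,h}
  n2 def {b} use ∅
  n3 def {r} use {h}
  n4 def {b} use ∅
  n5 def {a,r} use ∅
  n6 def {a,q} use ∅
  n7 def {e} use {e,q}

Liveness:
  n0 li=∅ lo={e,h,q}
  n1 li={e,h} lo=∅
  n2 li={e,h,q} lo={e,h,q}
  n3 li={e,h} lo={e,h}
  n4 li={e,h} lo={e,h}
  n5 li=∅ lo=∅
  n6 li={e,h} lo={e,h,q}
  n7 li={e,q} lo=∅

Interference:
  a — {e,h,r}
  b — {e,h,q}
  e — {a,b,h,q,r}
  h — {a,b,e,q,r}
  q — {b,e,h}
  r — {a,e,h}

Colouring:
  lower bound: {a,e,h,r} mutually conflict ⇒ χ ≥ 4
  assign a→R2 b→R2 e→R0 h→R1 q→R3 r→R3 — no edge inside a register ⇒ χ ≤ 4
  χ = 4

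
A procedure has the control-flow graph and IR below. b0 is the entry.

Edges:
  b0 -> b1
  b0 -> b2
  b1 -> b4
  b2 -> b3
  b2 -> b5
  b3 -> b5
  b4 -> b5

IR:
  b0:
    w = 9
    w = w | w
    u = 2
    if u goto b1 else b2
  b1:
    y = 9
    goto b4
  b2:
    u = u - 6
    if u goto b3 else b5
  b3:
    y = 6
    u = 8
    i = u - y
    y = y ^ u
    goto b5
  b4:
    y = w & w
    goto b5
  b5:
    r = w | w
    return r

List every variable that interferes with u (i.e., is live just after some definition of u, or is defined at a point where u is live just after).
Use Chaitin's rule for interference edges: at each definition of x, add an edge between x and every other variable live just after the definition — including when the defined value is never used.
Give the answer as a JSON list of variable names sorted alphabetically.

Answer: ["i", "w", "y"]

Working:
Block summaries:
  b0: {u,w} / ∅
  b1: {y} / ∅
  b2: {u} / {u}
  b3: {i,u,y} / ∅
  b4: {y} / {w}
  b5: {r} / {w}

Backward fixpoint:
  b0: in=∅ out={u,w}
  b1: in={w} out={w}
  b2: in={u,w} out={w}
  b3: in={w} out={w}
  b4: in={w} out={w}
  b5: in={w} out=∅

Conflict graph:
  i: {u,w,y}
  r: ∅
  u: {i,w,y}
  w: {i,u,y}
  y: {i,u,w}

N(u) = ["i", "w", "y"]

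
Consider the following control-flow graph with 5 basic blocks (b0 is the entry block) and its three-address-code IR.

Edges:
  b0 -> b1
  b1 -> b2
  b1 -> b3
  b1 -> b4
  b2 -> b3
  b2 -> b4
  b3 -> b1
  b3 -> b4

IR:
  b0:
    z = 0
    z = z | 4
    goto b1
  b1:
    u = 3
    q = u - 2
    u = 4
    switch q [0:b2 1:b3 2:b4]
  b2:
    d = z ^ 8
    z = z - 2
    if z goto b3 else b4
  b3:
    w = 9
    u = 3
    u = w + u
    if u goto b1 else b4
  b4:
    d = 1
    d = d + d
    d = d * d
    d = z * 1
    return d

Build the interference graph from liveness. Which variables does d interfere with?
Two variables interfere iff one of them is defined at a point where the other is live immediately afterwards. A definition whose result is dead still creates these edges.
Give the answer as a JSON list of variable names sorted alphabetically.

Per-block:
  b0: {z} / ∅
  b1: {q,u} / ∅
  b2: {d,z} / {z}
  b3: {u,w} / ∅
  b4: {d} / {z}

Backward fixpoint:
  b0 li=∅ lo={z}
  b1 li={z} lo={z}
  b2 li={z} lo={z}
  b3 li={z} lo={z}
  b4 li={z} lo=∅

Interfere edges:
  d↔{z}
  q↔{u,z}
  u↔{q,w,z}
  w↔{u,z}
  z↔{d,q,u,w}

N(d) = ["z"]

Answer: ["z"]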